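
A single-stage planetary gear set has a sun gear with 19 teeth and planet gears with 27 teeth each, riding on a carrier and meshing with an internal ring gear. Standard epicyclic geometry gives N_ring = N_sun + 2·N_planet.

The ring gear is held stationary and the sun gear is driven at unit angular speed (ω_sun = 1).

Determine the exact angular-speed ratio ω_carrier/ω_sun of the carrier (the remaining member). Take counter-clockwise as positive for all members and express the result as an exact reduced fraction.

N_ring = 19 + 2·27 = 73
19(ω_s−ω_c) = −73(ω_r−ω_c),  ω_r=0, ω_s=1
19(1−ω_c) = −73(0−ω_c)  ⇒  92ω_c = 19  ⇒  ω_c = 19/92
ω_c/ω_s = 19/92

19/92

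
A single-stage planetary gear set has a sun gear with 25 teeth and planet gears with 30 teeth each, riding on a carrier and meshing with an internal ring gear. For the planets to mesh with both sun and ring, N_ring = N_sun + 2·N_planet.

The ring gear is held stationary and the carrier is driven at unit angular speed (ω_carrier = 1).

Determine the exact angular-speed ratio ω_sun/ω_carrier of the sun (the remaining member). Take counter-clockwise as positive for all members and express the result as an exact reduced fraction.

22/5

N_ring = 25 + 2·30 = 85
25(ω_s−ω_c) = −85(ω_r−ω_c),  ω_r=0, ω_c=1
ω_s = 1 − (85/25)(0−1) = 22/5
ω_s/ω_c = 22/5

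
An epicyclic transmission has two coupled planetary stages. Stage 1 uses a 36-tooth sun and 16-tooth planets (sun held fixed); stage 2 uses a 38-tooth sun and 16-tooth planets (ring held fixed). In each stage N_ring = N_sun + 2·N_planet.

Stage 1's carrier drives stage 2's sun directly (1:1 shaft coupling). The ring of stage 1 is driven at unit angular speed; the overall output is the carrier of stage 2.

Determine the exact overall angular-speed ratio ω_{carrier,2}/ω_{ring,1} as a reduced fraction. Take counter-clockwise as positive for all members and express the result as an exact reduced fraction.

323/1404

Stage 1: N_ring = 36 + 2·16 = 68
Stage 1: 36(ω_s−ω_c) = −68(ω_r−ω_c),  ω_s=0, ω_r=1
Stage 1: 36(0−ω_c) = −68(1−ω_c)  ⇒  104ω_c = 68  ⇒  ω_c = 17/26
  ⇒ ω_c¹/ω_r¹ = 17/26
Stage 2: N_ring = 38 + 2·16 = 70
Stage 2: 38(ω_s−ω_c) = −70(ω_r−ω_c),  ω_r=0, ω_s=1
Stage 2: 38(1−ω_c) = −70(0−ω_c)  ⇒  108ω_c = 38  ⇒  ω_c = 19/54
  ⇒ ω_c²/ω_s² = 19/54
Coupling ω_s² = ω_c¹ ⇒ overall = 17/26 × 19/54 = 323/1404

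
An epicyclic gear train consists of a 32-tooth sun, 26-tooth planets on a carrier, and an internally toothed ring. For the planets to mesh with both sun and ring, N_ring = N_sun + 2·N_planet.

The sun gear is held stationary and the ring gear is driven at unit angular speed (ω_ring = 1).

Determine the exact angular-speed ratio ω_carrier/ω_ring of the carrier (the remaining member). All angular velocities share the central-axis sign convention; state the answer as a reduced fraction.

N_ring = 32 + 2·26 = 84
32(ω_s−ω_c) = −84(ω_r−ω_c),  ω_s=0, ω_r=1
32(0−ω_c) = −84(1−ω_c)  ⇒  116ω_c = 84  ⇒  ω_c = 21/29
ω_c/ω_r = 21/29

21/29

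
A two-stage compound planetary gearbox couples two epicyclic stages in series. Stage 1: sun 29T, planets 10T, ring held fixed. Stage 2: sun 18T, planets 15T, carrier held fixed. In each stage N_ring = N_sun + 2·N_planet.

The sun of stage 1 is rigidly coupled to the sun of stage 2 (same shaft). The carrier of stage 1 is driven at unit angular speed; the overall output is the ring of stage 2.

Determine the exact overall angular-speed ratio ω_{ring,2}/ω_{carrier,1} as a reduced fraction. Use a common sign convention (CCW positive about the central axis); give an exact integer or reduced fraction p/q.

-117/116

Stage 1: N_ring = 29 + 2·10 = 49
Stage 1: 29(ω_s−ω_c) = −49(ω_r−ω_c),  ω_r=0, ω_c=1
Stage 1: ω_s = 1 − (49/29)(0−1) = 78/29
  ⇒ ω_s¹/ω_c¹ = 78/29
Stage 2: N_ring = 18 + 2·15 = 48
Stage 2: 18(ω_s−ω_c) = −48(ω_r−ω_c),  ω_c=0, ω_s=1
Stage 2: ω_r = 0 − (18/48)(1−0) = -3/8
  ⇒ ω_r²/ω_s² = -3/8
Coupling ω_s² = ω_s¹ ⇒ overall = 78/29 × -3/8 = -117/116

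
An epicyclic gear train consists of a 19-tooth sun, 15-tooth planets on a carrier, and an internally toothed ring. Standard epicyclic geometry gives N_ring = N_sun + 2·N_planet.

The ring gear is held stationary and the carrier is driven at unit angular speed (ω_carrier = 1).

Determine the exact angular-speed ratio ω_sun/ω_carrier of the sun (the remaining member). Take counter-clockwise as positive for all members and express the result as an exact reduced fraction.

N_ring = 19 + 2·15 = 49
19(ω_s−ω_c) = −49(ω_r−ω_c),  ω_r=0, ω_c=1
ω_s = 1 − (49/19)(0−1) = 68/19
ω_s/ω_c = 68/19

68/19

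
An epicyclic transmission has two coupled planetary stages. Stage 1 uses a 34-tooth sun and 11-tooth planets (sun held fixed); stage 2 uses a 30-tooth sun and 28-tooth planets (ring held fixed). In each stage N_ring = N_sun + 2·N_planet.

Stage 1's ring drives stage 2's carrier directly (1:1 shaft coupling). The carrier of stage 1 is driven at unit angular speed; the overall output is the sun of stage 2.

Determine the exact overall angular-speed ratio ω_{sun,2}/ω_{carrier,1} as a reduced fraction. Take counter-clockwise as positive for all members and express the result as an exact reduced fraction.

Stage 1: N_ring = 34 + 2·11 = 56
Stage 1: 34(ω_s−ω_c) = −56(ω_r−ω_c),  ω_s=0, ω_c=1
Stage 1: ω_r = 1 − (34/56)(0−1) = 45/28
  ⇒ ω_r¹/ω_c¹ = 45/28
Stage 2: N_ring = 30 + 2·28 = 86
Stage 2: 30(ω_s−ω_c) = −86(ω_r−ω_c),  ω_r=0, ω_c=1
Stage 2: ω_s = 1 − (86/30)(0−1) = 58/15
  ⇒ ω_s²/ω_c² = 58/15
Coupling ω_c² = ω_r¹ ⇒ overall = 45/28 × 58/15 = 87/14

87/14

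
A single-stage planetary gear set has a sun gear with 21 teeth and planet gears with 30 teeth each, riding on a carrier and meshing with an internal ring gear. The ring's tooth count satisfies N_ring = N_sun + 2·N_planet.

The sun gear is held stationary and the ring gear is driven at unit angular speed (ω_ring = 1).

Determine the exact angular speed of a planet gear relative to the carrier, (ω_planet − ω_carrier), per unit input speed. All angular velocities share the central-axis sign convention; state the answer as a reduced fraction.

N_ring = 21 + 2·30 = 81
21(ω_s−ω_c) = −81(ω_r−ω_c),  ω_s=0, ω_r=1
21(0−ω_c) = −81(1−ω_c)  ⇒  102ω_c = 81  ⇒  ω_c = 27/34
sun–planet: 21·(0−27/34) = −30·(ω_p−ω_c)  ⇒  ω_p−ω_c = −(21/30)·(-27/34) = 189/340

189/340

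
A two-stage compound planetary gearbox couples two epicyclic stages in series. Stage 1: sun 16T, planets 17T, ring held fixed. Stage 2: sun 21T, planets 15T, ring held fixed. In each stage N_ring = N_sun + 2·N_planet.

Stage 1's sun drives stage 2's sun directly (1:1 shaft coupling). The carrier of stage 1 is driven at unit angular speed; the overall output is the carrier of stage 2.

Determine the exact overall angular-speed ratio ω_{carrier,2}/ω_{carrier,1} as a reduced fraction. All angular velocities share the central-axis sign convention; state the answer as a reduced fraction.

77/64

Stage 1: N_ring = 16 + 2·17 = 50
Stage 1: 16(ω_s−ω_c) = −50(ω_r−ω_c),  ω_r=0, ω_c=1
Stage 1: ω_s = 1 − (50/16)(0−1) = 33/8
  ⇒ ω_s¹/ω_c¹ = 33/8
Stage 2: N_ring = 21 + 2·15 = 51
Stage 2: 21(ω_s−ω_c) = −51(ω_r−ω_c),  ω_r=0, ω_s=1
Stage 2: 21(1−ω_c) = −51(0−ω_c)  ⇒  72ω_c = 21  ⇒  ω_c = 7/24
  ⇒ ω_c²/ω_s² = 7/24
Coupling ω_s² = ω_s¹ ⇒ overall = 33/8 × 7/24 = 77/64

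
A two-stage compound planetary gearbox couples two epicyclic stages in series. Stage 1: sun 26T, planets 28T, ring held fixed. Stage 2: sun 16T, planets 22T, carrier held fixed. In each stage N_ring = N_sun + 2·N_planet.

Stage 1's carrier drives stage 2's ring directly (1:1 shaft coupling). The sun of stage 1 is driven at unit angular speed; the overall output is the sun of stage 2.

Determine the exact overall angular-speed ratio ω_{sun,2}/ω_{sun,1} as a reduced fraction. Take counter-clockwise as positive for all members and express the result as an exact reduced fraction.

Stage 1: N_ring = 26 + 2·28 = 82
Stage 1: 26(ω_s−ω_c) = −82(ω_r−ω_c),  ω_r=0, ω_s=1
Stage 1: 26(1−ω_c) = −82(0−ω_c)  ⇒  108ω_c = 26  ⇒  ω_c = 13/54
  ⇒ ω_c¹/ω_s¹ = 13/54
Stage 2: N_ring = 16 + 2·22 = 60
Stage 2: 16(ω_s−ω_c) = −60(ω_r−ω_c),  ω_c=0, ω_r=1
Stage 2: ω_s = 0 − (60/16)(1−0) = -15/4
  ⇒ ω_s²/ω_r² = -15/4
Coupling ω_r² = ω_c¹ ⇒ overall = 13/54 × -15/4 = -65/72

-65/72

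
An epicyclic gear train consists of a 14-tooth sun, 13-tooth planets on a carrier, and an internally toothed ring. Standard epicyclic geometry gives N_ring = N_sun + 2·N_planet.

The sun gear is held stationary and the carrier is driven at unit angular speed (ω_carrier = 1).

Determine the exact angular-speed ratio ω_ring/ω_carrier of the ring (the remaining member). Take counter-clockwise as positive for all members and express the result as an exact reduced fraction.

N_ring = 14 + 2·13 = 40
14(ω_s−ω_c) = −40(ω_r−ω_c),  ω_s=0, ω_c=1
ω_r = 1 − (14/40)(0−1) = 27/20
ω_r/ω_c = 27/20

27/20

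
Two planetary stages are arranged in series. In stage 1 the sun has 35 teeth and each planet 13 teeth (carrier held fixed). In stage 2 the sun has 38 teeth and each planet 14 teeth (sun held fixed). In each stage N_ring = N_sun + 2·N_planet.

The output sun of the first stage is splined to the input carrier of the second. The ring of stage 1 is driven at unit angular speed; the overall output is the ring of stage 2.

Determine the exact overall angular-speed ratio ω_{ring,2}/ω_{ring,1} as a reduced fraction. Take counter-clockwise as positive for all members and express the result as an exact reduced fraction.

-3172/1155

Stage 1: N_ring = 35 + 2·13 = 61
Stage 1: 35(ω_s−ω_c) = −61(ω_r−ω_c),  ω_c=0, ω_r=1
Stage 1: ω_s = 0 − (61/35)(1−0) = -61/35
  ⇒ ω_s¹/ω_r¹ = -61/35
Stage 2: N_ring = 38 + 2·14 = 66
Stage 2: 38(ω_s−ω_c) = −66(ω_r−ω_c),  ω_s=0, ω_c=1
Stage 2: ω_r = 1 − (38/66)(0−1) = 52/33
  ⇒ ω_r²/ω_c² = 52/33
Coupling ω_c² = ω_s¹ ⇒ overall = -61/35 × 52/33 = -3172/1155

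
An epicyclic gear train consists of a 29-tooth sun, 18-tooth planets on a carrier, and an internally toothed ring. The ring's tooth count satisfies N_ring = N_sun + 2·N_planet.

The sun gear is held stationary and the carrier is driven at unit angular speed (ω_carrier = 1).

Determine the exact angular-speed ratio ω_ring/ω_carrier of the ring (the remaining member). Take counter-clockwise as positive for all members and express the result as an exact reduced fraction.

94/65

N_ring = 29 + 2·18 = 65
29(ω_s−ω_c) = −65(ω_r−ω_c),  ω_s=0, ω_c=1
ω_r = 1 − (29/65)(0−1) = 94/65
ω_r/ω_c = 94/65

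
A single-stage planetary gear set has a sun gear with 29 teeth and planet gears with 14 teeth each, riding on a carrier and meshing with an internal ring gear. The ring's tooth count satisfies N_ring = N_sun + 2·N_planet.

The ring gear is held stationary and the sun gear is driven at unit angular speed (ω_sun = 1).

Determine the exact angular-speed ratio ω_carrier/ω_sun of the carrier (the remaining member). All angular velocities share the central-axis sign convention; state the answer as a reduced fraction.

29/86

N_ring = 29 + 2·14 = 57
29(ω_s−ω_c) = −57(ω_r−ω_c),  ω_r=0, ω_s=1
29(1−ω_c) = −57(0−ω_c)  ⇒  86ω_c = 29  ⇒  ω_c = 29/86
ω_c/ω_s = 29/86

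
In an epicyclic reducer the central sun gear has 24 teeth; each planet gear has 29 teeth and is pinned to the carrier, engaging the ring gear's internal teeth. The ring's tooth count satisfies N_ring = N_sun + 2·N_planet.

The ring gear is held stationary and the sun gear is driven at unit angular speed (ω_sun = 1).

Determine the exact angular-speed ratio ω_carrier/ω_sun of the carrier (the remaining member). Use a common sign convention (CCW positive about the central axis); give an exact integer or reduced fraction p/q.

N_ring = 24 + 2·29 = 82
24(ω_s−ω_c) = −82(ω_r−ω_c),  ω_r=0, ω_s=1
24(1−ω_c) = −82(0−ω_c)  ⇒  106ω_c = 24  ⇒  ω_c = 12/53
ω_c/ω_s = 12/53

12/53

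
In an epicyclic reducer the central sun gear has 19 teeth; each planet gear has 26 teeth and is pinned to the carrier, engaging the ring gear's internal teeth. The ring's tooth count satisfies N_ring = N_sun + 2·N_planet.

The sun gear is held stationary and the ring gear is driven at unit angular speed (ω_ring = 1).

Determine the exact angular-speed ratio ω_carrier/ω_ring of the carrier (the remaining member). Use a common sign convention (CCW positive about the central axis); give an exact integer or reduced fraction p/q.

N_ring = 19 + 2·26 = 71
19(ω_s−ω_c) = −71(ω_r−ω_c),  ω_s=0, ω_r=1
19(0−ω_c) = −71(1−ω_c)  ⇒  90ω_c = 71  ⇒  ω_c = 71/90
ω_c/ω_r = 71/90

71/90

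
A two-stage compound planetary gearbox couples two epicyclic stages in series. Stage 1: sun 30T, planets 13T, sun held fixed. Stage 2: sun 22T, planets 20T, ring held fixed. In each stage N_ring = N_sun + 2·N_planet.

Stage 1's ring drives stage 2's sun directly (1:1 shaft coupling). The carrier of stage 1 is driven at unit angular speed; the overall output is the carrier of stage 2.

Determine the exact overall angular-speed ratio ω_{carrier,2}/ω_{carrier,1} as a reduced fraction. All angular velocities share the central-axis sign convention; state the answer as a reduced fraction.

Stage 1: N_ring = 30 + 2·13 = 56
Stage 1: 30(ω_s−ω_c) = −56(ω_r−ω_c),  ω_s=0, ω_c=1
Stage 1: ω_r = 1 − (30/56)(0−1) = 43/28
  ⇒ ω_r¹/ω_c¹ = 43/28
Stage 2: N_ring = 22 + 2·20 = 62
Stage 2: 22(ω_s−ω_c) = −62(ω_r−ω_c),  ω_r=0, ω_s=1
Stage 2: 22(1−ω_c) = −62(0−ω_c)  ⇒  84ω_c = 22  ⇒  ω_c = 11/42
  ⇒ ω_c²/ω_s² = 11/42
Coupling ω_s² = ω_r¹ ⇒ overall = 43/28 × 11/42 = 473/1176

473/1176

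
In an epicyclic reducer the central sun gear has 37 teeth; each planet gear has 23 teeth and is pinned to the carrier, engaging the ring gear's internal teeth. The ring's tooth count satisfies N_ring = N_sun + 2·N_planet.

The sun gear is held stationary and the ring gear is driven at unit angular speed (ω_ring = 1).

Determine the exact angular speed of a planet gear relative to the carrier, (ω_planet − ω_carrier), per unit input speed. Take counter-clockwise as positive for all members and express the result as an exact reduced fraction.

N_ring = 37 + 2·23 = 83
37(ω_s−ω_c) = −83(ω_r−ω_c),  ω_s=0, ω_r=1
37(0−ω_c) = −83(1−ω_c)  ⇒  120ω_c = 83  ⇒  ω_c = 83/120
sun–planet: 37·(0−83/120) = −23·(ω_p−ω_c)  ⇒  ω_p−ω_c = −(37/23)·(-83/120) = 3071/2760

3071/2760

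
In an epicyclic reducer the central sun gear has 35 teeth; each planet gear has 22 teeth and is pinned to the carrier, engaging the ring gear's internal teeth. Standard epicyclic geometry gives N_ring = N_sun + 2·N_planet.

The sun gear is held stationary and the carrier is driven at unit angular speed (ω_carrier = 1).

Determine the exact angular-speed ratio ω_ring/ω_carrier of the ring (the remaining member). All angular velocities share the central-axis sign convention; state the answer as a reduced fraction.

114/79

N_ring = 35 + 2·22 = 79
35(ω_s−ω_c) = −79(ω_r−ω_c),  ω_s=0, ω_c=1
ω_r = 1 − (35/79)(0−1) = 114/79
ω_r/ω_c = 114/79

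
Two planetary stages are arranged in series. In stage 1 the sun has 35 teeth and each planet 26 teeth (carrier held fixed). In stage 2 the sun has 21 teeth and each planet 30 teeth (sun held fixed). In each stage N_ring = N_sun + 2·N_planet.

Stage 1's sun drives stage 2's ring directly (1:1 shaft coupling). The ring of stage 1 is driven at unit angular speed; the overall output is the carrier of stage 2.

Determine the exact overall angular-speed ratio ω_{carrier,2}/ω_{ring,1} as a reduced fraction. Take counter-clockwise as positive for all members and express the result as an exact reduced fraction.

-2349/1190

Stage 1: N_ring = 35 + 2·26 = 87
Stage 1: 35(ω_s−ω_c) = −87(ω_r−ω_c),  ω_c=0, ω_r=1
Stage 1: ω_s = 0 − (87/35)(1−0) = -87/35
  ⇒ ω_s¹/ω_r¹ = -87/35
Stage 2: N_ring = 21 + 2·30 = 81
Stage 2: 21(ω_s−ω_c) = −81(ω_r−ω_c),  ω_s=0, ω_r=1
Stage 2: 21(0−ω_c) = −81(1−ω_c)  ⇒  102ω_c = 81  ⇒  ω_c = 27/34
  ⇒ ω_c²/ω_r² = 27/34
Coupling ω_r² = ω_s¹ ⇒ overall = -87/35 × 27/34 = -2349/1190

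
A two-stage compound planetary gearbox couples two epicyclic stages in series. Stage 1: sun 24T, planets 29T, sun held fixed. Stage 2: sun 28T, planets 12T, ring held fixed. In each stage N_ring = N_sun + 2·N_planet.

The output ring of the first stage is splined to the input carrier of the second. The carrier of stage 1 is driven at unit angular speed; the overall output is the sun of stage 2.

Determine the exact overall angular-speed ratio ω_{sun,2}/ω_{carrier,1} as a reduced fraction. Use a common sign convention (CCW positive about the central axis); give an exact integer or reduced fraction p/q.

1060/287

Stage 1: N_ring = 24 + 2·29 = 82
Stage 1: 24(ω_s−ω_c) = −82(ω_r−ω_c),  ω_s=0, ω_c=1
Stage 1: ω_r = 1 − (24/82)(0−1) = 53/41
  ⇒ ω_r¹/ω_c¹ = 53/41
Stage 2: N_ring = 28 + 2·12 = 52
Stage 2: 28(ω_s−ω_c) = −52(ω_r−ω_c),  ω_r=0, ω_c=1
Stage 2: ω_s = 1 − (52/28)(0−1) = 20/7
  ⇒ ω_s²/ω_c² = 20/7
Coupling ω_c² = ω_r¹ ⇒ overall = 53/41 × 20/7 = 1060/287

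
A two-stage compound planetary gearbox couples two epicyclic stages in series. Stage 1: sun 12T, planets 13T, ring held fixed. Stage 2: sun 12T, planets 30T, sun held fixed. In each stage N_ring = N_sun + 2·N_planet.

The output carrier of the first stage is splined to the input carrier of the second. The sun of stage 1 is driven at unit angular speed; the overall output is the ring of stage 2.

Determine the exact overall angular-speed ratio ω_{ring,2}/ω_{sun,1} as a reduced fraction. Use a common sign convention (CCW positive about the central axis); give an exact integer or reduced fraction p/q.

7/25

Stage 1: N_ring = 12 + 2·13 = 38
Stage 1: 12(ω_s−ω_c) = −38(ω_r−ω_c),  ω_r=0, ω_s=1
Stage 1: 12(1−ω_c) = −38(0−ω_c)  ⇒  50ω_c = 12  ⇒  ω_c = 6/25
  ⇒ ω_c¹/ω_s¹ = 6/25
Stage 2: N_ring = 12 + 2·30 = 72
Stage 2: 12(ω_s−ω_c) = −72(ω_r−ω_c),  ω_s=0, ω_c=1
Stage 2: ω_r = 1 − (12/72)(0−1) = 7/6
  ⇒ ω_r²/ω_c² = 7/6
Coupling ω_c² = ω_c¹ ⇒ overall = 6/25 × 7/6 = 7/25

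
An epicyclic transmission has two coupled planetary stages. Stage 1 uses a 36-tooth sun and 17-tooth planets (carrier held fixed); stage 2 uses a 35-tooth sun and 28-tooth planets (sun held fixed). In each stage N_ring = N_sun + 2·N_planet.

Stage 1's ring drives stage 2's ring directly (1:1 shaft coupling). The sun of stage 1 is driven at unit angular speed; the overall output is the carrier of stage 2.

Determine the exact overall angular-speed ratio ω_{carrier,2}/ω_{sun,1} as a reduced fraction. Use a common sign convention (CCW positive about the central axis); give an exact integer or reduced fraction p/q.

Stage 1: N_ring = 36 + 2·17 = 70
Stage 1: 36(ω_s−ω_c) = −70(ω_r−ω_c),  ω_c=0, ω_s=1
Stage 1: ω_r = 0 − (36/70)(1−0) = -18/35
  ⇒ ω_r¹/ω_s¹ = -18/35
Stage 2: N_ring = 35 + 2·28 = 91
Stage 2: 35(ω_s−ω_c) = −91(ω_r−ω_c),  ω_s=0, ω_r=1
Stage 2: 35(0−ω_c) = −91(1−ω_c)  ⇒  126ω_c = 91  ⇒  ω_c = 13/18
  ⇒ ω_c²/ω_r² = 13/18
Coupling ω_r² = ω_r¹ ⇒ overall = -18/35 × 13/18 = -13/35

-13/35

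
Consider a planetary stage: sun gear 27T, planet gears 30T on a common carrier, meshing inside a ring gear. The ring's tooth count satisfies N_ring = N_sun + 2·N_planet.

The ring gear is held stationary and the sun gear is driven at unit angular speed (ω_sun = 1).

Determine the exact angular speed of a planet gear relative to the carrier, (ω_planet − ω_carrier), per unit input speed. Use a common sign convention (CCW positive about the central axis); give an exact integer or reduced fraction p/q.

N_ring = 27 + 2·30 = 87
27(ω_s−ω_c) = −87(ω_r−ω_c),  ω_r=0, ω_s=1
27(1−ω_c) = −87(0−ω_c)  ⇒  114ω_c = 27  ⇒  ω_c = 9/38
sun–planet: 27·(1−9/38) = −30·(ω_p−ω_c)  ⇒  ω_p−ω_c = −(27/30)·(29/38) = -261/380

-261/380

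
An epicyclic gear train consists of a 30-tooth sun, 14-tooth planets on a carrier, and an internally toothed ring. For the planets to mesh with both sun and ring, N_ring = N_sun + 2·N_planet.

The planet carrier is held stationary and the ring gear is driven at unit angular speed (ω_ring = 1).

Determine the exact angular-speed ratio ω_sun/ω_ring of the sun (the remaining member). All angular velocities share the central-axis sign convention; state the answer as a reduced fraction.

N_ring = 30 + 2·14 = 58
30(ω_s−ω_c) = −58(ω_r−ω_c),  ω_c=0, ω_r=1
ω_s = 0 − (58/30)(1−0) = -29/15
ω_s/ω_r = -29/15

-29/15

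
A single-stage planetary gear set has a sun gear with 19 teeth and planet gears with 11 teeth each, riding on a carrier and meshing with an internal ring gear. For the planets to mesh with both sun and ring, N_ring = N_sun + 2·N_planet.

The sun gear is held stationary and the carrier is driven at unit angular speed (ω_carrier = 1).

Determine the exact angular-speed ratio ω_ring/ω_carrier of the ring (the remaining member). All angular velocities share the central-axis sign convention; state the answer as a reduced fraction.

60/41

N_ring = 19 + 2·11 = 41
19(ω_s−ω_c) = −41(ω_r−ω_c),  ω_s=0, ω_c=1
ω_r = 1 − (19/41)(0−1) = 60/41
ω_r/ω_c = 60/41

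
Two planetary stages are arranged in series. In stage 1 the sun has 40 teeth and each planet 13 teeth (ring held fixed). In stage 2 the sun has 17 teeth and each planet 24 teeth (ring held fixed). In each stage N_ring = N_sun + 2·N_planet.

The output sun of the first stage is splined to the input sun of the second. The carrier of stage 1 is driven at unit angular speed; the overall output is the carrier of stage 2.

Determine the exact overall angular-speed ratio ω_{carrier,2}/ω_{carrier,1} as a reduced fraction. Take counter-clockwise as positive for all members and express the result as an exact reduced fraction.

901/1640

Stage 1: N_ring = 40 + 2·13 = 66
Stage 1: 40(ω_s−ω_c) = −66(ω_r−ω_c),  ω_r=0, ω_c=1
Stage 1: ω_s = 1 − (66/40)(0−1) = 53/20
  ⇒ ω_s¹/ω_c¹ = 53/20
Stage 2: N_ring = 17 + 2·24 = 65
Stage 2: 17(ω_s−ω_c) = −65(ω_r−ω_c),  ω_r=0, ω_s=1
Stage 2: 17(1−ω_c) = −65(0−ω_c)  ⇒  82ω_c = 17  ⇒  ω_c = 17/82
  ⇒ ω_c²/ω_s² = 17/82
Coupling ω_s² = ω_s¹ ⇒ overall = 53/20 × 17/82 = 901/1640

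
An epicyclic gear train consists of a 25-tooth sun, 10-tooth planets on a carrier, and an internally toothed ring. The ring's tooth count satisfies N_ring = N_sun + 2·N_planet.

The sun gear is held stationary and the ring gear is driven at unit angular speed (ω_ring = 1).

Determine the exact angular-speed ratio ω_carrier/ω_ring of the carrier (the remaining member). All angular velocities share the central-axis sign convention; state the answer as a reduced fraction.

9/14

N_ring = 25 + 2·10 = 45
25(ω_s−ω_c) = −45(ω_r−ω_c),  ω_s=0, ω_r=1
25(0−ω_c) = −45(1−ω_c)  ⇒  70ω_c = 45  ⇒  ω_c = 9/14
ω_c/ω_r = 9/14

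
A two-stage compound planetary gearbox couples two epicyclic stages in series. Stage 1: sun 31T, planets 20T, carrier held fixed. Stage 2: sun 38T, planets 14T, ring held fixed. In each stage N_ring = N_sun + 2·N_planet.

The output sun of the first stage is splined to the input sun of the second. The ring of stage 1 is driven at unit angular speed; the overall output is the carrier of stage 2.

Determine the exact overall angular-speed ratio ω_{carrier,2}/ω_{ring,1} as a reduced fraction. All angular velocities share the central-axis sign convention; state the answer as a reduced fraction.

Stage 1: N_ring = 31 + 2·20 = 71
Stage 1: 31(ω_s−ω_c) = −71(ω_r−ω_c),  ω_c=0, ω_r=1
Stage 1: ω_s = 0 − (71/31)(1−0) = -71/31
  ⇒ ω_s¹/ω_r¹ = -71/31
Stage 2: N_ring = 38 + 2·14 = 66
Stage 2: 38(ω_s−ω_c) = −66(ω_r−ω_c),  ω_r=0, ω_s=1
Stage 2: 38(1−ω_c) = −66(0−ω_c)  ⇒  104ω_c = 38  ⇒  ω_c = 19/52
  ⇒ ω_c²/ω_s² = 19/52
Coupling ω_s² = ω_s¹ ⇒ overall = -71/31 × 19/52 = -1349/1612

-1349/1612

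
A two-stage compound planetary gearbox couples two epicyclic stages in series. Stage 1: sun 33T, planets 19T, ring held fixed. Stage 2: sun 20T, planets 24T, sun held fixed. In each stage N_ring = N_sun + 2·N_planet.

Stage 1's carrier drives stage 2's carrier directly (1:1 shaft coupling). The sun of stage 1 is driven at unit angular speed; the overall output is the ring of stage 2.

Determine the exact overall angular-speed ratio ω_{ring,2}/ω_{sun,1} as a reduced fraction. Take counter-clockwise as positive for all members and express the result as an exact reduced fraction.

Stage 1: N_ring = 33 + 2·19 = 71
Stage 1: 33(ω_s−ω_c) = −71(ω_r−ω_c),  ω_r=0, ω_s=1
Stage 1: 33(1−ω_c) = −71(0−ω_c)  ⇒  104ω_c = 33  ⇒  ω_c = 33/104
  ⇒ ω_c¹/ω_s¹ = 33/104
Stage 2: N_ring = 20 + 2·24 = 68
Stage 2: 20(ω_s−ω_c) = −68(ω_r−ω_c),  ω_s=0, ω_c=1
Stage 2: ω_r = 1 − (20/68)(0−1) = 22/17
  ⇒ ω_r²/ω_c² = 22/17
Coupling ω_c² = ω_c¹ ⇒ overall = 33/104 × 22/17 = 363/884

363/884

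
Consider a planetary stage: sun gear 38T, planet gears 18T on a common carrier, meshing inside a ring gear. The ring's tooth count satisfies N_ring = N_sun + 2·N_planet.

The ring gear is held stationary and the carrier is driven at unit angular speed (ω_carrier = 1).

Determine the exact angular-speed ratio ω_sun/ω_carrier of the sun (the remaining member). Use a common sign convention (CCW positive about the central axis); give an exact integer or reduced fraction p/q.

N_ring = 38 + 2·18 = 74
38(ω_s−ω_c) = −74(ω_r−ω_c),  ω_r=0, ω_c=1
ω_s = 1 − (74/38)(0−1) = 56/19
ω_s/ω_c = 56/19

56/19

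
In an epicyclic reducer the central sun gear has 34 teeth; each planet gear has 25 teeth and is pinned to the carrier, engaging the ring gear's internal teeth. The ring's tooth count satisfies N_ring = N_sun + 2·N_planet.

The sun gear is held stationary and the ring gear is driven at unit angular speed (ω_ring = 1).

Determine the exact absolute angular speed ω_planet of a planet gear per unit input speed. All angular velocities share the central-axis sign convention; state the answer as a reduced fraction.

42/25

N_ring = 34 + 2·25 = 84
34(ω_s−ω_c) = −84(ω_r−ω_c),  ω_s=0, ω_r=1
34(0−ω_c) = −84(1−ω_c)  ⇒  118ω_c = 84  ⇒  ω_c = 42/59
sun–planet: 34·(0−42/59) = −25·(ω_p−ω_c)  ⇒  ω_p−ω_c = −(34/25)·(-42/59) = 1428/1475
ω_p = 42/59 + 1428/1475 = 42/25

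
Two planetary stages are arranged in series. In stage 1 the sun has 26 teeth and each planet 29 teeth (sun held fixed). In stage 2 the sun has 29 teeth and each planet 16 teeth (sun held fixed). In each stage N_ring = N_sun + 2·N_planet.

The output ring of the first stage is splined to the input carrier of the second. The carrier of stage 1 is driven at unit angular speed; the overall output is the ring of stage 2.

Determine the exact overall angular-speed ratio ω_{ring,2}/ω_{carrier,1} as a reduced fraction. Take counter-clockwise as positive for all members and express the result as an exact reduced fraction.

Stage 1: N_ring = 26 + 2·29 = 84
Stage 1: 26(ω_s−ω_c) = −84(ω_r−ω_c),  ω_s=0, ω_c=1
Stage 1: ω_r = 1 − (26/84)(0−1) = 55/42
  ⇒ ω_r¹/ω_c¹ = 55/42
Stage 2: N_ring = 29 + 2·16 = 61
Stage 2: 29(ω_s−ω_c) = −61(ω_r−ω_c),  ω_s=0, ω_c=1
Stage 2: ω_r = 1 − (29/61)(0−1) = 90/61
  ⇒ ω_r²/ω_c² = 90/61
Coupling ω_c² = ω_r¹ ⇒ overall = 55/42 × 90/61 = 825/427

825/427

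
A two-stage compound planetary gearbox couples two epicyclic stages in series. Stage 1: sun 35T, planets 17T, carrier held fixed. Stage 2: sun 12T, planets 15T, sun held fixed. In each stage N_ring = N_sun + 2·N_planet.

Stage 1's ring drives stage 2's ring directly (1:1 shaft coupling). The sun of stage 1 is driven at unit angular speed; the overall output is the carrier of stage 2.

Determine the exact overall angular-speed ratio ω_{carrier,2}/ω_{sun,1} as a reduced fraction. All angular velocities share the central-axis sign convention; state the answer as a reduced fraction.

Stage 1: N_ring = 35 + 2·17 = 69
Stage 1: 35(ω_s−ω_c) = −69(ω_r−ω_c),  ω_c=0, ω_s=1
Stage 1: ω_r = 0 − (35/69)(1−0) = -35/69
  ⇒ ω_r¹/ω_s¹ = -35/69
Stage 2: N_ring = 12 + 2·15 = 42
Stage 2: 12(ω_s−ω_c) = −42(ω_r−ω_c),  ω_s=0, ω_r=1
Stage 2: 12(0−ω_c) = −42(1−ω_c)  ⇒  54ω_c = 42  ⇒  ω_c = 7/9
  ⇒ ω_c²/ω_r² = 7/9
Coupling ω_r² = ω_r¹ ⇒ overall = -35/69 × 7/9 = -245/621

-245/621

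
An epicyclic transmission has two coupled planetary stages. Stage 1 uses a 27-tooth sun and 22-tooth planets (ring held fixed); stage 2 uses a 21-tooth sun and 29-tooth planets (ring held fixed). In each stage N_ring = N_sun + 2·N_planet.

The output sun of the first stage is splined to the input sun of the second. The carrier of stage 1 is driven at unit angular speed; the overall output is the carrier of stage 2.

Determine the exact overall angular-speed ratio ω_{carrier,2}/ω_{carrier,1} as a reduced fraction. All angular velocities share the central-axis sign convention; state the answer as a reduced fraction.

343/450

Stage 1: N_ring = 27 + 2·22 = 71
Stage 1: 27(ω_s−ω_c) = −71(ω_r−ω_c),  ω_r=0, ω_c=1
Stage 1: ω_s = 1 − (71/27)(0−1) = 98/27
  ⇒ ω_s¹/ω_c¹ = 98/27
Stage 2: N_ring = 21 + 2·29 = 79
Stage 2: 21(ω_s−ω_c) = −79(ω_r−ω_c),  ω_r=0, ω_s=1
Stage 2: 21(1−ω_c) = −79(0−ω_c)  ⇒  100ω_c = 21  ⇒  ω_c = 21/100
  ⇒ ω_c²/ω_s² = 21/100
Coupling ω_s² = ω_s¹ ⇒ overall = 98/27 × 21/100 = 343/450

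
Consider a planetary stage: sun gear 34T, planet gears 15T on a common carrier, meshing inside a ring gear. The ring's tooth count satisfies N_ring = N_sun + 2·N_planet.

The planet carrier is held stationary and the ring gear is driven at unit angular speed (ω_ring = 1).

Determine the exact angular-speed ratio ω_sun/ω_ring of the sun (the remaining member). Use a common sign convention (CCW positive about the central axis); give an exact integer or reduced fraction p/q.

N_ring = 34 + 2·15 = 64
34(ω_s−ω_c) = −64(ω_r−ω_c),  ω_c=0, ω_r=1
ω_s = 0 − (64/34)(1−0) = -32/17
ω_s/ω_r = -32/17

-32/17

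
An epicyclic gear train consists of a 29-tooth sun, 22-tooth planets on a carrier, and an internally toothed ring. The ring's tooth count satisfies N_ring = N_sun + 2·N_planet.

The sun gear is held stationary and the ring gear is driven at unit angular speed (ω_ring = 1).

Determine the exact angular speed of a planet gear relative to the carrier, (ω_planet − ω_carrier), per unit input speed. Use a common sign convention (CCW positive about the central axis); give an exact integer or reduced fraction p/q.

2117/2244

N_ring = 29 + 2·22 = 73
29(ω_s−ω_c) = −73(ω_r−ω_c),  ω_s=0, ω_r=1
29(0−ω_c) = −73(1−ω_c)  ⇒  102ω_c = 73  ⇒  ω_c = 73/102
sun–planet: 29·(0−73/102) = −22·(ω_p−ω_c)  ⇒  ω_p−ω_c = −(29/22)·(-73/102) = 2117/2244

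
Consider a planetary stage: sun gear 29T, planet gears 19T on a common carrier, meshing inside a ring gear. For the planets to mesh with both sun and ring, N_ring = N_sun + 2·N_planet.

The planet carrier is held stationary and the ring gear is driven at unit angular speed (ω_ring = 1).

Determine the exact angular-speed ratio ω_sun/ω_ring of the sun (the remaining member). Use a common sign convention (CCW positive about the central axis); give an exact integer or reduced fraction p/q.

-67/29

N_ring = 29 + 2·19 = 67
29(ω_s−ω_c) = −67(ω_r−ω_c),  ω_c=0, ω_r=1
ω_s = 0 − (67/29)(1−0) = -67/29
ω_s/ω_r = -67/29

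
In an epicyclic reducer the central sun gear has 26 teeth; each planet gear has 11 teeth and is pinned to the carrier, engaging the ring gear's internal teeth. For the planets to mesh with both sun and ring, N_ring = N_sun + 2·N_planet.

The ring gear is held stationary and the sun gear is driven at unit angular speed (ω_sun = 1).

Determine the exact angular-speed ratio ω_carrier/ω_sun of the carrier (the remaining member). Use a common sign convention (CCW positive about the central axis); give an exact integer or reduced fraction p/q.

13/37

N_ring = 26 + 2·11 = 48
26(ω_s−ω_c) = −48(ω_r−ω_c),  ω_r=0, ω_s=1
26(1−ω_c) = −48(0−ω_c)  ⇒  74ω_c = 26  ⇒  ω_c = 13/37
ω_c/ω_s = 13/37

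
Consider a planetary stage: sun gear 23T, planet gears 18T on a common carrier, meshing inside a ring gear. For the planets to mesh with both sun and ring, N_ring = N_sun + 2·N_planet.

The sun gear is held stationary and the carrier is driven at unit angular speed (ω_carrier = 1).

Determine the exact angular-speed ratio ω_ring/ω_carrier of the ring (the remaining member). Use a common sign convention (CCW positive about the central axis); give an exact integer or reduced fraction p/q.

82/59

N_ring = 23 + 2·18 = 59
23(ω_s−ω_c) = −59(ω_r−ω_c),  ω_s=0, ω_c=1
ω_r = 1 − (23/59)(0−1) = 82/59
ω_r/ω_c = 82/59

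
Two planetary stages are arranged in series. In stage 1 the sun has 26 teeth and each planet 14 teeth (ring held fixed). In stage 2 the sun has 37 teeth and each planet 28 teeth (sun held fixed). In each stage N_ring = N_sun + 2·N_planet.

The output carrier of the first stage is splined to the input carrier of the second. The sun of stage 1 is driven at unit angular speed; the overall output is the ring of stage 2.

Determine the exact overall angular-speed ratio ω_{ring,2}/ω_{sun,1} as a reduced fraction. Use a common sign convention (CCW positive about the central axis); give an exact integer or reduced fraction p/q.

169/372

Stage 1: N_ring = 26 + 2·14 = 54
Stage 1: 26(ω_s−ω_c) = −54(ω_r−ω_c),  ω_r=0, ω_s=1
Stage 1: 26(1−ω_c) = −54(0−ω_c)  ⇒  80ω_c = 26  ⇒  ω_c = 13/40
  ⇒ ω_c¹/ω_s¹ = 13/40
Stage 2: N_ring = 37 + 2·28 = 93
Stage 2: 37(ω_s−ω_c) = −93(ω_r−ω_c),  ω_s=0, ω_c=1
Stage 2: ω_r = 1 − (37/93)(0−1) = 130/93
  ⇒ ω_r²/ω_c² = 130/93
Coupling ω_c² = ω_c¹ ⇒ overall = 13/40 × 130/93 = 169/372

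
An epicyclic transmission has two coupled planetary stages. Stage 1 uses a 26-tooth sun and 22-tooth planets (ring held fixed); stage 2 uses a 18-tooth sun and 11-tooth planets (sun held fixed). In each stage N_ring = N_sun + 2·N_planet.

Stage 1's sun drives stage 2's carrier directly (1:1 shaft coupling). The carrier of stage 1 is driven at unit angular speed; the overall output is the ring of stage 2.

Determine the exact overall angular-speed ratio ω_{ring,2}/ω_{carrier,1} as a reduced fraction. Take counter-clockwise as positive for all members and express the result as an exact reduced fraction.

348/65

Stage 1: N_ring = 26 + 2·22 = 70
Stage 1: 26(ω_s−ω_c) = −70(ω_r−ω_c),  ω_r=0, ω_c=1
Stage 1: ω_s = 1 − (70/26)(0−1) = 48/13
  ⇒ ω_s¹/ω_c¹ = 48/13
Stage 2: N_ring = 18 + 2·11 = 40
Stage 2: 18(ω_s−ω_c) = −40(ω_r−ω_c),  ω_s=0, ω_c=1
Stage 2: ω_r = 1 − (18/40)(0−1) = 29/20
  ⇒ ω_r²/ω_c² = 29/20
Coupling ω_c² = ω_s¹ ⇒ overall = 48/13 × 29/20 = 348/65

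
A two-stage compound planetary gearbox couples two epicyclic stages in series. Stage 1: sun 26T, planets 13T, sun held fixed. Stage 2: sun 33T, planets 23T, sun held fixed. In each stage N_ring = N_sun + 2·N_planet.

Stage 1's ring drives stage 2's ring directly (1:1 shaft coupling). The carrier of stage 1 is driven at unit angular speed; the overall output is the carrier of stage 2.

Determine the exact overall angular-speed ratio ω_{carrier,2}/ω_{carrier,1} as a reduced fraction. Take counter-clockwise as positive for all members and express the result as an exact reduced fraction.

Stage 1: N_ring = 26 + 2·13 = 52
Stage 1: 26(ω_s−ω_c) = −52(ω_r−ω_c),  ω_s=0, ω_c=1
Stage 1: ω_r = 1 − (26/52)(0−1) = 3/2
  ⇒ ω_r¹/ω_c¹ = 3/2
Stage 2: N_ring = 33 + 2·23 = 79
Stage 2: 33(ω_s−ω_c) = −79(ω_r−ω_c),  ω_s=0, ω_r=1
Stage 2: 33(0−ω_c) = −79(1−ω_c)  ⇒  112ω_c = 79  ⇒  ω_c = 79/112
  ⇒ ω_c²/ω_r² = 79/112
Coupling ω_r² = ω_r¹ ⇒ overall = 3/2 × 79/112 = 237/224

237/224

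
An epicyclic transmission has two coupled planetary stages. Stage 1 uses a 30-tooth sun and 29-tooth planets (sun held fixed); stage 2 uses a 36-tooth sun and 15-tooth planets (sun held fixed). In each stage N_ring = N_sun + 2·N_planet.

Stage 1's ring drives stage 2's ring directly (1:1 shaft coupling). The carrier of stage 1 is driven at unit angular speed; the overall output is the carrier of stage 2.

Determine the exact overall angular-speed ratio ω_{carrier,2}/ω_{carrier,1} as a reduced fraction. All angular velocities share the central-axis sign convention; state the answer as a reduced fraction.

59/68

Stage 1: N_ring = 30 + 2·29 = 88
Stage 1: 30(ω_s−ω_c) = −88(ω_r−ω_c),  ω_s=0, ω_c=1
Stage 1: ω_r = 1 − (30/88)(0−1) = 59/44
  ⇒ ω_r¹/ω_c¹ = 59/44
Stage 2: N_ring = 36 + 2·15 = 66
Stage 2: 36(ω_s−ω_c) = −66(ω_r−ω_c),  ω_s=0, ω_r=1
Stage 2: 36(0−ω_c) = −66(1−ω_c)  ⇒  102ω_c = 66  ⇒  ω_c = 11/17
  ⇒ ω_c²/ω_r² = 11/17
Coupling ω_r² = ω_r¹ ⇒ overall = 59/44 × 11/17 = 59/68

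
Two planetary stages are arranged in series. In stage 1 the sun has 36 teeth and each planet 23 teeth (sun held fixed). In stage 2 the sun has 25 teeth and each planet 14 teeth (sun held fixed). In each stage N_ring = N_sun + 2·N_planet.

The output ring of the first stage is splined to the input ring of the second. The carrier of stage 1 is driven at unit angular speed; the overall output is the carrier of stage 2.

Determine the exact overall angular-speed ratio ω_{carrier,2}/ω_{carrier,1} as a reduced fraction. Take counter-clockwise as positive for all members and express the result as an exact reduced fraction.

3127/3198

Stage 1: N_ring = 36 + 2·23 = 82
Stage 1: 36(ω_s−ω_c) = −82(ω_r−ω_c),  ω_s=0, ω_c=1
Stage 1: ω_r = 1 − (36/82)(0−1) = 59/41
  ⇒ ω_r¹/ω_c¹ = 59/41
Stage 2: N_ring = 25 + 2·14 = 53
Stage 2: 25(ω_s−ω_c) = −53(ω_r−ω_c),  ω_s=0, ω_r=1
Stage 2: 25(0−ω_c) = −53(1−ω_c)  ⇒  78ω_c = 53  ⇒  ω_c = 53/78
  ⇒ ω_c²/ω_r² = 53/78
Coupling ω_r² = ω_r¹ ⇒ overall = 59/41 × 53/78 = 3127/3198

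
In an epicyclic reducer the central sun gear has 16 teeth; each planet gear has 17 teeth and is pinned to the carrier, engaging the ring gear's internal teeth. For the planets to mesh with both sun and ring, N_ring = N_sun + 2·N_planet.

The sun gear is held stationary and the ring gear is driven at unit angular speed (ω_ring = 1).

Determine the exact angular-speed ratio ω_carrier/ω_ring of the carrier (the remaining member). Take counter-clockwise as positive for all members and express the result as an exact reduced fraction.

25/33

N_ring = 16 + 2·17 = 50
16(ω_s−ω_c) = −50(ω_r−ω_c),  ω_s=0, ω_r=1
16(0−ω_c) = −50(1−ω_c)  ⇒  66ω_c = 50  ⇒  ω_c = 25/33
ω_c/ω_r = 25/33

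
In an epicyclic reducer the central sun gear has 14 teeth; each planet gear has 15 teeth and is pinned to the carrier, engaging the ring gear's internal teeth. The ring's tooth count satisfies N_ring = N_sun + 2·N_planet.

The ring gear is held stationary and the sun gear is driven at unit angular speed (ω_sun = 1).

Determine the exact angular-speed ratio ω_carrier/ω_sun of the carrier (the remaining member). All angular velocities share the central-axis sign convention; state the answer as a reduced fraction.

N_ring = 14 + 2·15 = 44
14(ω_s−ω_c) = −44(ω_r−ω_c),  ω_r=0, ω_s=1
14(1−ω_c) = −44(0−ω_c)  ⇒  58ω_c = 14  ⇒  ω_c = 7/29
ω_c/ω_s = 7/29

7/29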